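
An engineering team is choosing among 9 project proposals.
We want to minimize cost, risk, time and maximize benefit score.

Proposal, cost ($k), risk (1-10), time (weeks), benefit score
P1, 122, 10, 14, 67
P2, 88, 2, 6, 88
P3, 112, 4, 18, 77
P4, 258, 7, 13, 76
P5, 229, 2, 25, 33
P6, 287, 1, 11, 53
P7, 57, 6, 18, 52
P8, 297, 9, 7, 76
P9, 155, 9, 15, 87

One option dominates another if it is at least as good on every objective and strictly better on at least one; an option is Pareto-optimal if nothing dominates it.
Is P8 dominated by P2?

P2 vs P8: cost 88≤297, risk 2≤9, time 6≤7, benefit score 88≥76 — P2 is at least as good on every objective with at least one strict improvement.

Yes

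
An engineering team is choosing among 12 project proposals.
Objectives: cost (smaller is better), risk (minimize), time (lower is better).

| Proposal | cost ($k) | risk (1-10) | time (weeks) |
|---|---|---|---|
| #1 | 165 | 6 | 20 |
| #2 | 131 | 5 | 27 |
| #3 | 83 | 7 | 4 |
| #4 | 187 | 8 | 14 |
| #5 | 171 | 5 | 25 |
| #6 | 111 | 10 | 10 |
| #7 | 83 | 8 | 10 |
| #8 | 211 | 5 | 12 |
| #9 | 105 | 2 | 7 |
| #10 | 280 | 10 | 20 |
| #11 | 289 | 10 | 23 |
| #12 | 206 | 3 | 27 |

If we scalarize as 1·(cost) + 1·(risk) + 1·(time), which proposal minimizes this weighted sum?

#1: 1·165 + 1·6 + 1·20 = 191
#2: 1·131 + 1·5 + 1·27 = 163
#3: 1·83 + 1·7 + 1·4 = 94
#4: 1·187 + 1·8 + 1·14 = 209
#5: 1·171 + 1·5 + 1·25 = 201
#6: 1·111 + 1·10 + 1·10 = 131
#7: 1·83 + 1·8 + 1·10 = 101
#8: 1·211 + 1·5 + 1·12 = 228
#9: 1·105 + 1·2 + 1·7 = 114
#10: 1·280 + 1·10 + 1·20 = 310
#11: 1·289 + 1·10 + 1·23 = 322
#12: 1·206 + 1·3 + 1·27 = 236
Lowest: #3 at 94.

#3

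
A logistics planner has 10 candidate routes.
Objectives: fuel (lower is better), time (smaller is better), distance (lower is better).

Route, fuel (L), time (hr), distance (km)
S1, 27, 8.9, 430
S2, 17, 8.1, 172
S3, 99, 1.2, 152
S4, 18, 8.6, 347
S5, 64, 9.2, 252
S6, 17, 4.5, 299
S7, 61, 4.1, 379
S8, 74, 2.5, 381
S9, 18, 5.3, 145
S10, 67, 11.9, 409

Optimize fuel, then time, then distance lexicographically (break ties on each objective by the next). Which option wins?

First minimize fuel: best is 17, kept {S2, S6}.
Then minimize time: best is 4.5, kept {S6}.

S6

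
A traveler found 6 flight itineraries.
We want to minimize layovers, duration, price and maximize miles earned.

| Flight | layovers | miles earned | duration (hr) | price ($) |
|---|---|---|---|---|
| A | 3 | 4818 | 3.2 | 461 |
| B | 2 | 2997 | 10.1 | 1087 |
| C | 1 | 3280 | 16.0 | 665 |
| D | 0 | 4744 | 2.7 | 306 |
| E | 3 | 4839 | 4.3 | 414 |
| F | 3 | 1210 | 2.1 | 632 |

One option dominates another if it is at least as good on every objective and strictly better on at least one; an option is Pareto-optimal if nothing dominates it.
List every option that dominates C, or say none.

D: layovers 0≤1, miles earned 4744≥3280, duration 2.7≤16.0, price 306≤665 — dominates C.
Others (A, B, E, F) are each worse than C on at least one objective.

D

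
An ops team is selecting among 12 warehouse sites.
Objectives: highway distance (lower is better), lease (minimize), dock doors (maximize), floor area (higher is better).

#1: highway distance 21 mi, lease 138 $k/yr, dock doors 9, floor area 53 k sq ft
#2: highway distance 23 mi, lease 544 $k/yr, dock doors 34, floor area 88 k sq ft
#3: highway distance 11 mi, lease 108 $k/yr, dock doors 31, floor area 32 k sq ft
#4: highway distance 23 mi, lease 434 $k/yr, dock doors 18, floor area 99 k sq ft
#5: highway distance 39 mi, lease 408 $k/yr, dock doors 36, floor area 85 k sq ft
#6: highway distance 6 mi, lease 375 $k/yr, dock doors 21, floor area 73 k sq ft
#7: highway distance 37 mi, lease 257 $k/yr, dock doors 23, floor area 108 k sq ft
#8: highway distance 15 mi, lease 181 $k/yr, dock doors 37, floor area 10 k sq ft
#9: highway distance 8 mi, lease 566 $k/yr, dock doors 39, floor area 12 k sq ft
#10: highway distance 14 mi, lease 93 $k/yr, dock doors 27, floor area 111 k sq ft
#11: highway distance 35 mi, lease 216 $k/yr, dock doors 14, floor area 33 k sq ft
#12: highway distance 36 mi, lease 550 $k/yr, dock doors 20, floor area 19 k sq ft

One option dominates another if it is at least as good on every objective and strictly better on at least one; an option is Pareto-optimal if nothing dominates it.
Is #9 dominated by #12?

No

#12 vs #9: #12 is worse on highway distance (36 vs 8), so it does not dominate #9.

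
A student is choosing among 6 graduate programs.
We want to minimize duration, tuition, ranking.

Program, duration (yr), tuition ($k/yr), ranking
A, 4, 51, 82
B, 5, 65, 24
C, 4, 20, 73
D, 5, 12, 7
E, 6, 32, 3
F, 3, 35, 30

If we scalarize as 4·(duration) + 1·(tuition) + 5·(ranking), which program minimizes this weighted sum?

A: 4·4 + 1·51 + 5·82 = 477
B: 4·5 + 1·65 + 5·24 = 205
C: 4·4 + 1·20 + 5·73 = 401
D: 4·5 + 1·12 + 5·7 = 67
E: 4·6 + 1·32 + 5·3 = 71
F: 4·3 + 1·35 + 5·30 = 197
Lowest: D at 67.

D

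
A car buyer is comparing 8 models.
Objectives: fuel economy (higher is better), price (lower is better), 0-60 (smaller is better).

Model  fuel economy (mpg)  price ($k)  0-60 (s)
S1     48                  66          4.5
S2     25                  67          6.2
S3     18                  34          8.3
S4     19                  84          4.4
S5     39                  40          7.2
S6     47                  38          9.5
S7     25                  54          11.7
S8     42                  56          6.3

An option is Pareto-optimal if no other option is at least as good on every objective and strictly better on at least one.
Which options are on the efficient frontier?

S1: not dominated (best fuel economy).
S2: dominated by S1 (fuel economy 48≥25, price 66≤67, 0-60 4.5≤6.2).
S3: not dominated (best price).
S4: not dominated (best 0-60).
S5: not dominated.
S6: not dominated.
S7: dominated by S5 (fuel economy 39≥25, price 40≤54, 0-60 7.2≤11.7).
S8: not dominated.

S1, S3, S4, S5, S6, S8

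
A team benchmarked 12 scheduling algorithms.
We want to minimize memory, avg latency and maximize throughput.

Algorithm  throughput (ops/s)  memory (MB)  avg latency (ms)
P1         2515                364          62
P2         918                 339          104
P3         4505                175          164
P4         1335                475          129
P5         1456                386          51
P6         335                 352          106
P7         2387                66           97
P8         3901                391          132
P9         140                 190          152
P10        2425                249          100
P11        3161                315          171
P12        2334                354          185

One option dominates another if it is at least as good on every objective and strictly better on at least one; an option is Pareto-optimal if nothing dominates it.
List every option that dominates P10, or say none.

none

P1: worse on memory (364 vs 249).
P2: worse on throughput (918 vs 2425).
P3: worse on avg latency (164 vs 100).
P4: worse on throughput (1335 vs 2425).
P5: worse on throughput (1456 vs 2425).
P6: worse on throughput (335 vs 2425).
P7: worse on throughput (2387 vs 2425).
P8: worse on memory (391 vs 249).
P9: worse on throughput (140 vs 2425).
P11: worse on memory (315 vs 249).
P12: worse on throughput (2334 vs 2425).
No option dominates P10.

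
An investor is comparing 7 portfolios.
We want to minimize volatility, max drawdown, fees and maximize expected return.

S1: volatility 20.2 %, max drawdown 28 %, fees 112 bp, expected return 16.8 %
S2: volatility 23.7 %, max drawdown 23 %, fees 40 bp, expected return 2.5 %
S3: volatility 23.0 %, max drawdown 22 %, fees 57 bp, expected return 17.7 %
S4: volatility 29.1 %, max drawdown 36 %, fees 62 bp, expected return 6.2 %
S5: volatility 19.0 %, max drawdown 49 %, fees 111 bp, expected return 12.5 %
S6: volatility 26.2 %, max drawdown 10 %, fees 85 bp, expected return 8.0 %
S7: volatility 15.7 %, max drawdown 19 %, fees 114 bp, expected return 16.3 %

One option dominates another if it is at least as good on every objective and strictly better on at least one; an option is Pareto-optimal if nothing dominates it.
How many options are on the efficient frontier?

6

S1: not dominated.
S2: not dominated (best fees).
S3: not dominated (best expected return).
S4: dominated by S3 (volatility 23.0≤29.1, max drawdown 22≤36, fees 57≤62, expected return 17.7≥6.2).
S5: not dominated.
S6: not dominated (best max drawdown).
S7: not dominated (best volatility).
Pareto-optimal: S1, S2, S3, S5, S6, S7 → 6.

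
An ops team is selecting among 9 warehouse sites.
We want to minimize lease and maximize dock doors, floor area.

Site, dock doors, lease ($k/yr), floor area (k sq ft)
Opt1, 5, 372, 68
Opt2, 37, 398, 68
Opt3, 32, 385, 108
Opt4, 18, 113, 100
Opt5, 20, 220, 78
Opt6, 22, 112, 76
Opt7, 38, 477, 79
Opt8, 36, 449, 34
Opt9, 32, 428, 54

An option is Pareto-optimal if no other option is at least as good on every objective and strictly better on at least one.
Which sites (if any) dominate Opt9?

Opt2, Opt3

Opt2: dock doors 37≥32, lease 398≤428, floor area 68≥54 — dominates Opt9.
Opt3: dock doors 32≥32, lease 385≤428, floor area 108≥54 — dominates Opt9.
Others (Opt1, Opt4, Opt5, Opt6, Opt7, Opt8) are each worse than Opt9 on at least one objective.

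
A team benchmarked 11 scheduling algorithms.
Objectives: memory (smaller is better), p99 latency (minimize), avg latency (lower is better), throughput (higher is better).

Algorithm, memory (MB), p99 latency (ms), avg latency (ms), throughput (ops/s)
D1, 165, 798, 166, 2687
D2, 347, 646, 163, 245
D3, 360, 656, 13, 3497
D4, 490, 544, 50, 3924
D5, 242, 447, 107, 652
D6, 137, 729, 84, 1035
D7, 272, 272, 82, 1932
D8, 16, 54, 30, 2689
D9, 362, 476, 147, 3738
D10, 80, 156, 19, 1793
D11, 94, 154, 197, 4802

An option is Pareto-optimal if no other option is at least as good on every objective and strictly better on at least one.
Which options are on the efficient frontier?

D1: dominated by D8 (memory 16≤165, p99 latency 54≤798, avg latency 30≤166, throughput 2689≥2687).
D2: dominated by D5 (memory 242≤347, p99 latency 447≤646, avg latency 107≤163, throughput 652≥245).
D3: not dominated (best avg latency).
D4: not dominated.
D5: dominated by D8 (memory 16≤242, p99 latency 54≤447, avg latency 30≤107, throughput 2689≥652).
D6: dominated by D8 (memory 16≤137, p99 latency 54≤729, avg latency 30≤84, throughput 2689≥1035).
D7: dominated by D8 (memory 16≤272, p99 latency 54≤272, avg latency 30≤82, throughput 2689≥1932).
D8: not dominated (best memory).
D9: not dominated.
D10: not dominated.
D11: not dominated (best throughput).

D3, D4, D8, D9, D10, D11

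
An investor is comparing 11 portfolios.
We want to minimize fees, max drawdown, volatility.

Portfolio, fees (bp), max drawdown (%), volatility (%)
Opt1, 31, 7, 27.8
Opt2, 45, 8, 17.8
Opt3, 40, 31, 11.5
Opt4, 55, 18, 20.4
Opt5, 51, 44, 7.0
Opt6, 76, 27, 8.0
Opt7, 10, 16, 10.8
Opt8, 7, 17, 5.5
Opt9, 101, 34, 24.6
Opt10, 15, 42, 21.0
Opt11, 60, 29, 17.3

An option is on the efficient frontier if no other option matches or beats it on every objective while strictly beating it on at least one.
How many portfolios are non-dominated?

Opt1: not dominated (best max drawdown).
Opt2: not dominated.
Opt3: dominated by Opt7 (fees 10≤40, max drawdown 16≤31, volatility 10.8≤11.5).
Opt4: dominated by Opt2 (fees 45≤55, max drawdown 8≤18, volatility 17.8≤20.4).
Opt5: dominated by Opt8 (fees 7≤51, max drawdown 17≤44, volatility 5.5≤7.0).
Opt6: dominated by Opt8 (fees 7≤76, max drawdown 17≤27, volatility 5.5≤8.0).
Opt7: not dominated.
Opt8: not dominated (best fees).
Opt9: dominated by Opt2 (fees 45≤101, max drawdown 8≤34, volatility 17.8≤24.6).
Opt10: dominated by Opt7 (fees 10≤15, max drawdown 16≤42, volatility 10.8≤21.0).
Opt11: dominated by Opt7 (fees 10≤60, max drawdown 16≤29, volatility 10.8≤17.3).
Pareto-optimal: Opt1, Opt2, Opt7, Opt8 → 4.

4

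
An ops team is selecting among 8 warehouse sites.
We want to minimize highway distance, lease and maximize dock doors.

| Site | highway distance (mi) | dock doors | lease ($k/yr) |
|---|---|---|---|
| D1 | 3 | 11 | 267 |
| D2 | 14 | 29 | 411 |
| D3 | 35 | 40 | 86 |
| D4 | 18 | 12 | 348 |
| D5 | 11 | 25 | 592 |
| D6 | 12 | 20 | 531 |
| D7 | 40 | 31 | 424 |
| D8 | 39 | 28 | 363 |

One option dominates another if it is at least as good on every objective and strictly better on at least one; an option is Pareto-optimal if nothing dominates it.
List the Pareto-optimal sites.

D1: not dominated (best highway distance).
D2: not dominated.
D3: not dominated (best dock doors).
D4: not dominated.
D5: not dominated.
D6: not dominated.
D7: dominated by D3 (highway distance 35≤40, dock doors 40≥31, lease 86≤424).
D8: dominated by D3 (highway distance 35≤39, dock doors 40≥28, lease 86≤363).

D1, D2, D3, D4, D5, D6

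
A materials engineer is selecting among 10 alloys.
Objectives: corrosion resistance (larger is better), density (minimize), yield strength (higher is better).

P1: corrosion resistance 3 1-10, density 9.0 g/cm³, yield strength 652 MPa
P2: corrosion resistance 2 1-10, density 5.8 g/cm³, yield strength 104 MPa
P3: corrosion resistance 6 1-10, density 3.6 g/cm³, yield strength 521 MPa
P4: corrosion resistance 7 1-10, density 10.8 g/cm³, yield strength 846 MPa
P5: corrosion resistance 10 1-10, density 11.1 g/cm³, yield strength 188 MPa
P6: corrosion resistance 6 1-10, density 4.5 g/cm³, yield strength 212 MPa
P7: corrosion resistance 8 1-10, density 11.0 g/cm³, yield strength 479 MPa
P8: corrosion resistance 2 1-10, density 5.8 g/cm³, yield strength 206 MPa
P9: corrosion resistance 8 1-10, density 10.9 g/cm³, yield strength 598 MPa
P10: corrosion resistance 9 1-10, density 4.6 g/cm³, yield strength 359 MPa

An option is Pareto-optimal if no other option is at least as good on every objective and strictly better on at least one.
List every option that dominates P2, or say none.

P3, P6, P8, P10

P3: corrosion resistance 6≥2, density 3.6≤5.8, yield strength 521≥104 — dominates P2.
P6: corrosion resistance 6≥2, density 4.5≤5.8, yield strength 212≥104 — dominates P2.
P8: corrosion resistance 2≥2, density 5.8≤5.8, yield strength 206≥104 — dominates P2.
P10: corrosion resistance 9≥2, density 4.6≤5.8, yield strength 359≥104 — dominates P2.
Others (P1, P4, P5, P7, P9) are each worse than P2 on at least one objective.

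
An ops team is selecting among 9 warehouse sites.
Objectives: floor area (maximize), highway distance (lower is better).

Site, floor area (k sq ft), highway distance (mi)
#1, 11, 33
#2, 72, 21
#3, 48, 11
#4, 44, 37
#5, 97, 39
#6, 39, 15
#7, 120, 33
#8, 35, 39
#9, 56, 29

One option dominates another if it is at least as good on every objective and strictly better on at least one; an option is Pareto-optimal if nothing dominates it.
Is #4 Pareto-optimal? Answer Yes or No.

No

#2 vs #4: floor area 72≥44, highway distance 21≤37 — #2 is at least as good on every objective and strictly better on at least one, so #2 dominates #4.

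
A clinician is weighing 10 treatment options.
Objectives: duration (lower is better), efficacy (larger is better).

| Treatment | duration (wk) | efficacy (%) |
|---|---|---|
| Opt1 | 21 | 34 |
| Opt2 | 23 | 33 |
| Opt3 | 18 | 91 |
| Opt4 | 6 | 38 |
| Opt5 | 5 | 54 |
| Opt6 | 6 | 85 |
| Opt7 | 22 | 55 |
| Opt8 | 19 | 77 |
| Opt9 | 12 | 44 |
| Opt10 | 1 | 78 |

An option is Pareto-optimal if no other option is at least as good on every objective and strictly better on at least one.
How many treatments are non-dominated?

Opt1: dominated by Opt3 (duration 18≤21, efficacy 91≥34).
Opt2: dominated by Opt1 (duration 21≤23, efficacy 34≥33).
Opt3: not dominated (best efficacy).
Opt4: dominated by Opt5 (duration 5≤6, efficacy 54≥38).
Opt5: dominated by Opt10 (duration 1≤5, efficacy 78≥54).
Opt6: not dominated.
Opt7: dominated by Opt3 (duration 18≤22, efficacy 91≥55).
Opt8: dominated by Opt3 (duration 18≤19, efficacy 91≥77).
Opt9: dominated by Opt5 (duration 5≤12, efficacy 54≥44).
Opt10: not dominated (best duration).
Pareto-optimal: Opt3, Opt6, Opt10 → 3.

3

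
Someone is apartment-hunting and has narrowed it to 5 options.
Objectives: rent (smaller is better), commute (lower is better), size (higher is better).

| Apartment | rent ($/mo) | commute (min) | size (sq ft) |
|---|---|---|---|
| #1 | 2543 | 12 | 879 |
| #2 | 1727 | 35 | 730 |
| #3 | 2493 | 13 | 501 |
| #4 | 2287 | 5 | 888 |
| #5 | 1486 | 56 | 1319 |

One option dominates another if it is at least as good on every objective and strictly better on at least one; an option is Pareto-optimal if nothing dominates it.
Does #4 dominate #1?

Yes

#4 vs #1: rent 2287≤2543, commute 5≤12, size 888≥879 — #4 is at least as good on every objective with at least one strict improvement.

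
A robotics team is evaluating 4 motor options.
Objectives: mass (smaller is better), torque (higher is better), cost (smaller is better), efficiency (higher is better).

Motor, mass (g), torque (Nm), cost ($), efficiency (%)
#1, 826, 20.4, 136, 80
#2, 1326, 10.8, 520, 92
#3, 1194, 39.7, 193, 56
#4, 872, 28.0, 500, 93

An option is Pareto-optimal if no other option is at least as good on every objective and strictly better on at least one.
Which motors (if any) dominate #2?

#4

#4: mass 872≤1326, torque 28.0≥10.8, cost 500≤520, efficiency 93≥92 — dominates #2.
Others (#1, #3) are each worse than #2 on at least one objective.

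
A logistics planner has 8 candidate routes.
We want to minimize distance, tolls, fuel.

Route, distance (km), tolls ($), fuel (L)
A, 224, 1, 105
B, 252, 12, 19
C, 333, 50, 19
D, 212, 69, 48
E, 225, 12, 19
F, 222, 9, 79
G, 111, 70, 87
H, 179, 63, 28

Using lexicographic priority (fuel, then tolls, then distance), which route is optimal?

E

First minimize fuel: best is 19, kept {B, C, E}.
Then minimize tolls: best is 12, kept {B, E}.
Then minimize distance: best is 225, kept {E}.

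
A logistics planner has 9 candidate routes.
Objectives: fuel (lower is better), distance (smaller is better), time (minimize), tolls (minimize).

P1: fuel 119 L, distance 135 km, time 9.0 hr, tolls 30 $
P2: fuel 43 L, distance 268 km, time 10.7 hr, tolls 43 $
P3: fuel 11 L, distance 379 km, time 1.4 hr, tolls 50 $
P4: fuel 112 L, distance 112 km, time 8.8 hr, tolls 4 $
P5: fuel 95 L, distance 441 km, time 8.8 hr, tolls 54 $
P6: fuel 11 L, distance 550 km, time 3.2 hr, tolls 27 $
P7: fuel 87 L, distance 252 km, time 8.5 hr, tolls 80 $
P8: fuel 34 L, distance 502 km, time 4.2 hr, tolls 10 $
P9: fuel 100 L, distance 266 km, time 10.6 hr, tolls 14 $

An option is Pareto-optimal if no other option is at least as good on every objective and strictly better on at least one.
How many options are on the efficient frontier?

7

P1: dominated by P4 (fuel 112≤119, distance 112≤135, time 8.8≤9.0, tolls 4≤30).
P2: not dominated.
P3: not dominated (best time).
P4: not dominated (best distance).
P5: dominated by P3 (fuel 11≤95, distance 379≤441, time 1.4≤8.8, tolls 50≤54).
P6: not dominated.
P7: not dominated.
P8: not dominated.
P9: not dominated.
Pareto-optimal: P2, P3, P4, P6, P7, P8, P9 → 7.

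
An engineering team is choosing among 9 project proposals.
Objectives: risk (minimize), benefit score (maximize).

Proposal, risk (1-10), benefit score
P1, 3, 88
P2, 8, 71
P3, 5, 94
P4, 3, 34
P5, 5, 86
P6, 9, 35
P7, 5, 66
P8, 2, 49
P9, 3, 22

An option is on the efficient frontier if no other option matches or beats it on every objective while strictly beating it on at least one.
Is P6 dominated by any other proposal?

P1 vs P6: risk 3≤9, benefit score 88≥35 — P1 is at least as good on every objective and strictly better on at least one, so P1 dominates P6.

Yes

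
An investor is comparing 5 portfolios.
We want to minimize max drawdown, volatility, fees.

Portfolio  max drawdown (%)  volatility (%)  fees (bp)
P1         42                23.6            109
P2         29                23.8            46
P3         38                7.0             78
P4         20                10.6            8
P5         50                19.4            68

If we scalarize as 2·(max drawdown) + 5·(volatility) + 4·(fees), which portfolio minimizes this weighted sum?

P1: 2·42 + 5·23.6 + 4·109 = 638.0
P2: 2·29 + 5·23.8 + 4·46 = 361.0
P3: 2·38 + 5·7.0 + 4·78 = 423.0
P4: 2·20 + 5·10.6 + 4·8 = 125.0
P5: 2·50 + 5·19.4 + 4·68 = 469.0
Lowest: P4 at 125.0.

P4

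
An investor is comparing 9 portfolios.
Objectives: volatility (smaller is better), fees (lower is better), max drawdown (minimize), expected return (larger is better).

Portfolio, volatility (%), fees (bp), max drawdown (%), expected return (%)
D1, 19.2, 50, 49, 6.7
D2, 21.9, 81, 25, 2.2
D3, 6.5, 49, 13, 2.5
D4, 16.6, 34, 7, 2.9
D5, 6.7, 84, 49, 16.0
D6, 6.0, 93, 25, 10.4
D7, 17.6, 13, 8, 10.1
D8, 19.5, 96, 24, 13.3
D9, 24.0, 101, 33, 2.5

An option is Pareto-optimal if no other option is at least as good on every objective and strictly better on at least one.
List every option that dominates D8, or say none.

D1: worse on max drawdown (49 vs 24).
D2: worse on volatility (21.9 vs 19.5).
D3: worse on expected return (2.5 vs 13.3).
D4: worse on expected return (2.9 vs 13.3).
D5: worse on max drawdown (49 vs 24).
D6: worse on max drawdown (25 vs 24).
D7: worse on expected return (10.1 vs 13.3).
D9: worse on volatility (24.0 vs 19.5).
No option dominates D8.

none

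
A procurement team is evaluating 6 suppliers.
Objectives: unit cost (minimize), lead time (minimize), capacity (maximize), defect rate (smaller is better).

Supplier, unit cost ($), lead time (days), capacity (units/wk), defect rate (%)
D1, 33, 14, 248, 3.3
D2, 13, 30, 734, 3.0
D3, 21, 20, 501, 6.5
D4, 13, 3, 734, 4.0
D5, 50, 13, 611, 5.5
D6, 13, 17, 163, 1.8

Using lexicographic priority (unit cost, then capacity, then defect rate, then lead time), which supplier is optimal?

D2

First minimize unit cost: best is 13, kept {D2, D4, D6}.
Then maximize capacity: best is 734, kept {D2, D4}.
Then minimize defect rate: best is 3.0, kept {D2}.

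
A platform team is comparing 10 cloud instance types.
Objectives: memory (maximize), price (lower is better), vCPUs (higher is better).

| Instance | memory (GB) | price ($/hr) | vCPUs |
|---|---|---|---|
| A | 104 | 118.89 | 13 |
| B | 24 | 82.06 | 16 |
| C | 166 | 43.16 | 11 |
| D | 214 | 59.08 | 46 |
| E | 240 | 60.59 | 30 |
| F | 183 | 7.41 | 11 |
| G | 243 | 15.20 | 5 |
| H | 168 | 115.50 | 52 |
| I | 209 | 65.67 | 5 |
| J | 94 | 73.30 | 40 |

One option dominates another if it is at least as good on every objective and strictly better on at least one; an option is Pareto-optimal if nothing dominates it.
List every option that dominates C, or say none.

F

F: memory 183≥166, price 7.41≤43.16, vCPUs 11≥11 — dominates C.
Others (A, B, D, E, G, H, I, J) are each worse than C on at least one objective.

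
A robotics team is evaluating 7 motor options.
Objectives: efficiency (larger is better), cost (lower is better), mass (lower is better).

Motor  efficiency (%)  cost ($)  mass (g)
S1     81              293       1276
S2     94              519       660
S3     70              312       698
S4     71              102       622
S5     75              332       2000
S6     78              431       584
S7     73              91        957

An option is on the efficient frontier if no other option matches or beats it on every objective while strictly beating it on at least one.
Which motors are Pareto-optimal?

S1: not dominated.
S2: not dominated (best efficiency).
S3: dominated by S4 (efficiency 71≥70, cost 102≤312, mass 622≤698).
S4: not dominated.
S5: dominated by S1 (efficiency 81≥75, cost 293≤332, mass 1276≤2000).
S6: not dominated (best mass).
S7: not dominated (best cost).

S1, S2, S4, S6, S7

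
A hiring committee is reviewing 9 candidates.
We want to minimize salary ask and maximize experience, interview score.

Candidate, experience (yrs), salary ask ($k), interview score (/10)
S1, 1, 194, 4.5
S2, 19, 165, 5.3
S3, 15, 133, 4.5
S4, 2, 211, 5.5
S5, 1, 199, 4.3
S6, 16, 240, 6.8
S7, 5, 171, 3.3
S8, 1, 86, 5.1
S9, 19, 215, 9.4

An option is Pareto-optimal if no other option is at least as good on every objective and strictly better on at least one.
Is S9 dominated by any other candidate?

S1: worse on experience (1 vs 19).
S2: worse on interview score (5.3 vs 9.4).
S3: worse on experience (15 vs 19).
S4: worse on experience (2 vs 19).
S5: worse on experience (1 vs 19).
S6: worse on experience (16 vs 19).
S7: worse on experience (5 vs 19).
S8: worse on experience (1 vs 19).
No option is at least as good as S9 on every objective and strictly better on one.

No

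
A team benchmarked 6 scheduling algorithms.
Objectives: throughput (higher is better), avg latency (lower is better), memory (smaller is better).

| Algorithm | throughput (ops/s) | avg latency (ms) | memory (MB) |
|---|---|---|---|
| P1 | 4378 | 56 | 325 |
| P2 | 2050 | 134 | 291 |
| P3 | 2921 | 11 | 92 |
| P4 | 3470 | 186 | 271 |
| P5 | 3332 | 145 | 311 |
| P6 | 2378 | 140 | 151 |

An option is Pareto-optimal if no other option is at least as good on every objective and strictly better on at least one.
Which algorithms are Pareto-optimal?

P1, P3, P4, P5

P1: not dominated (best throughput).
P2: dominated by P3 (throughput 2921≥2050, avg latency 11≤134, memory 92≤291).
P3: not dominated (best avg latency).
P4: not dominated.
P5: not dominated.
P6: dominated by P3 (throughput 2921≥2378, avg latency 11≤140, memory 92≤151).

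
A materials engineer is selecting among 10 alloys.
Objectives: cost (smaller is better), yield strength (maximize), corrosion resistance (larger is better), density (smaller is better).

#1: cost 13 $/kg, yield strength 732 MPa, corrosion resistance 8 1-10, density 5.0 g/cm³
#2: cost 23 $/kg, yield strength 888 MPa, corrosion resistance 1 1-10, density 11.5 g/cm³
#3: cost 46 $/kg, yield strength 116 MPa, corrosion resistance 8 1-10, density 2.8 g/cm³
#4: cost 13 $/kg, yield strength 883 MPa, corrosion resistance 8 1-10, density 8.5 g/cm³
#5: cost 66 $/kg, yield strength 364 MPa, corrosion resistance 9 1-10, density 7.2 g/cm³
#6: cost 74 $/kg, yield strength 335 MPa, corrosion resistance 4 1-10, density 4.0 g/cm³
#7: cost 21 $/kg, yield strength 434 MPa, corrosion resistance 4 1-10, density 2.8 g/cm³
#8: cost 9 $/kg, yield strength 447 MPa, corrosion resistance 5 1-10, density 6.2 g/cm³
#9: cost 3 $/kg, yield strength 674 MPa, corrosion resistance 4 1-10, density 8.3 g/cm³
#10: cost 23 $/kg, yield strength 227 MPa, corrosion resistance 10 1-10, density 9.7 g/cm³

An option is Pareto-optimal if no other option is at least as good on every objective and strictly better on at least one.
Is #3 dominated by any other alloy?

#1: worse on density (5.0 vs 2.8).
#2: worse on corrosion resistance (1 vs 8).
#4: worse on density (8.5 vs 2.8).
#5: worse on cost (66 vs 46).
#6: worse on cost (74 vs 46).
#7: worse on corrosion resistance (4 vs 8).
#8: worse on corrosion resistance (5 vs 8).
#9: worse on corrosion resistance (4 vs 8).
#10: worse on density (9.7 vs 2.8).
No option is at least as good as #3 on every objective and strictly better on one.

No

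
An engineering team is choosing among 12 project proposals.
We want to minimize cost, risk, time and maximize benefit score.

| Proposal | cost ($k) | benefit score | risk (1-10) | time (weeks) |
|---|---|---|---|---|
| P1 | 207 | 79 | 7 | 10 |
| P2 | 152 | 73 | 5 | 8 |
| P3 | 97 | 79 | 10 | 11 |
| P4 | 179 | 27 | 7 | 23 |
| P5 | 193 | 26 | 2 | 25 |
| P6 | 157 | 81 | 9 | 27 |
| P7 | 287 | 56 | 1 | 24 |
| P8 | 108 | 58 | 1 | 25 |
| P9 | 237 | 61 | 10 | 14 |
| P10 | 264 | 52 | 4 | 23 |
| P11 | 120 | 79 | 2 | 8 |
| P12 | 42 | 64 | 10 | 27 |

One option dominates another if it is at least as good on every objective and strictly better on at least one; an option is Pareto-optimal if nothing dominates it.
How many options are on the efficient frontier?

6

P1: dominated by P11 (cost 120≤207, benefit score 79≥79, risk 2≤7, time 8≤10).
P2: dominated by P11 (cost 120≤152, benefit score 79≥73, risk 2≤5, time 8≤8).
P3: not dominated.
P4: dominated by P2 (cost 152≤179, benefit score 73≥27, risk 5≤7, time 8≤23).
P5: dominated by P8 (cost 108≤193, benefit score 58≥26, risk 1≤2, time 25≤25).
P6: not dominated (best benefit score).
P7: not dominated.
P8: not dominated.
P9: dominated by P1 (cost 207≤237, benefit score 79≥61, risk 7≤10, time 10≤14).
P10: dominated by P11 (cost 120≤264, benefit score 79≥52, risk 2≤4, time 8≤23).
P11: not dominated.
P12: not dominated (best cost).
Pareto-optimal: P3, P6, P7, P8, P11, P12 → 6.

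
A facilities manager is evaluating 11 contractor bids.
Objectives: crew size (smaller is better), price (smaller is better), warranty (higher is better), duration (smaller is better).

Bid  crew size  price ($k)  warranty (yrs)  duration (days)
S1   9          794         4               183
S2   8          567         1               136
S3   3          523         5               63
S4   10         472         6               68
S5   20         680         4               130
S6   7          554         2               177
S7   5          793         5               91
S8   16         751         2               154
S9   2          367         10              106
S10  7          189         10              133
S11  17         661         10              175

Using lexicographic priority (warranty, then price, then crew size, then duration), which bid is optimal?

S10

First maximize warranty: best is 10, kept {S9, S10, S11}.
Then minimize price: best is 189, kept {S10}.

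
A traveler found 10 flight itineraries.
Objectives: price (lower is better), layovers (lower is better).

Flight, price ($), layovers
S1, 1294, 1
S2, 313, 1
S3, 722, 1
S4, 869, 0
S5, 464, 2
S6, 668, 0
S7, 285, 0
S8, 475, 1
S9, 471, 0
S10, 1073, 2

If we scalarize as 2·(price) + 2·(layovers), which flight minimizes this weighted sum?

S7

S1: 2·1294 + 2·1 = 2590
S2: 2·313 + 2·1 = 628
S3: 2·722 + 2·1 = 1446
S4: 2·869 + 2·0 = 1738
S5: 2·464 + 2·2 = 932
S6: 2·668 + 2·0 = 1336
S7: 2·285 + 2·0 = 570
S8: 2·475 + 2·1 = 952
S9: 2·471 + 2·0 = 942
S10: 2·1073 + 2·2 = 2150
Lowest: S7 at 570.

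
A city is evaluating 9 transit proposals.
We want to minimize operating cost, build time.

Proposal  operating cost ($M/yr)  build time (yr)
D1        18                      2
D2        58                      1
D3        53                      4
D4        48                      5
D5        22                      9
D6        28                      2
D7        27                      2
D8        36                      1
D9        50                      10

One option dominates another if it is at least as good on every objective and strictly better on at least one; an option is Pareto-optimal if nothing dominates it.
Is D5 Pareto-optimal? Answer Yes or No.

D1 vs D5: operating cost 18≤22, build time 2≤9 — D1 is at least as good on every objective and strictly better on at least one, so D1 dominates D5.

No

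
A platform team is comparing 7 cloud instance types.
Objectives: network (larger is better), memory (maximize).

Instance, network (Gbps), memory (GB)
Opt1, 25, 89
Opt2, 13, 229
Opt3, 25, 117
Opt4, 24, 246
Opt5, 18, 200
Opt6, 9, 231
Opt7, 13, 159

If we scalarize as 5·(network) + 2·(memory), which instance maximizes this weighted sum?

Opt1: 5·25 + 2·89 = 303
Opt2: 5·13 + 2·229 = 523
Opt3: 5·25 + 2·117 = 359
Opt4: 5·24 + 2·246 = 612
Opt5: 5·18 + 2·200 = 490
Opt6: 5·9 + 2·231 = 507
Opt7: 5·13 + 2·159 = 383
Highest: Opt4 at 612.

Opt4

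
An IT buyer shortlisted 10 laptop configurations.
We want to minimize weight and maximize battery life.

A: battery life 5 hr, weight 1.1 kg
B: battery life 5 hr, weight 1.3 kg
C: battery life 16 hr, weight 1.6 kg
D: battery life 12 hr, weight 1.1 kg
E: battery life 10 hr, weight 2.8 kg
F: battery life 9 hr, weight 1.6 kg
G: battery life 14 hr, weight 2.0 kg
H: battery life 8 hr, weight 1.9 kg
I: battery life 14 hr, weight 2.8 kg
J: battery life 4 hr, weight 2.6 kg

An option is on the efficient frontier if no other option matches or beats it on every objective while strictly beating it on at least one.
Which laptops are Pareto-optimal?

C, D

A: dominated by D (battery life 12≥5, weight 1.1≤1.1).
B: dominated by A (battery life 5≥5, weight 1.1≤1.3).
C: not dominated (best battery life).
D: not dominated.
E: dominated by C (battery life 16≥10, weight 1.6≤2.8).
F: dominated by C (battery life 16≥9, weight 1.6≤1.6).
G: dominated by C (battery life 16≥14, weight 1.6≤2.0).
H: dominated by C (battery life 16≥8, weight 1.6≤1.9).
I: dominated by C (battery life 16≥14, weight 1.6≤2.8).
J: dominated by A (battery life 5≥4, weight 1.1≤2.6).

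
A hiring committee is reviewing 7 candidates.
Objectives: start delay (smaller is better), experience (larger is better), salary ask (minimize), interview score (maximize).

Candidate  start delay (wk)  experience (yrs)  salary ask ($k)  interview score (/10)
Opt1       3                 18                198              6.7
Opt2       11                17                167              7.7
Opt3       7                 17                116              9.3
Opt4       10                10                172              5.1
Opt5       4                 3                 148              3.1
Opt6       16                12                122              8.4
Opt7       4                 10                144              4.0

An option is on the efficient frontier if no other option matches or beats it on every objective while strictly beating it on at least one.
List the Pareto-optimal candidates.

Opt1: not dominated (best start delay).
Opt2: dominated by Opt3 (start delay 7≤11, experience 17≥17, salary ask 116≤167, interview score 9.3≥7.7).
Opt3: not dominated (best salary ask).
Opt4: dominated by Opt3 (start delay 7≤10, experience 17≥10, salary ask 116≤172, interview score 9.3≥5.1).
Opt5: dominated by Opt7 (start delay 4≤4, experience 10≥3, salary ask 144≤148, interview score 4.0≥3.1).
Opt6: dominated by Opt3 (start delay 7≤16, experience 17≥12, salary ask 116≤122, interview score 9.3≥8.4).
Opt7: not dominated.

Opt1, Opt3, Opt7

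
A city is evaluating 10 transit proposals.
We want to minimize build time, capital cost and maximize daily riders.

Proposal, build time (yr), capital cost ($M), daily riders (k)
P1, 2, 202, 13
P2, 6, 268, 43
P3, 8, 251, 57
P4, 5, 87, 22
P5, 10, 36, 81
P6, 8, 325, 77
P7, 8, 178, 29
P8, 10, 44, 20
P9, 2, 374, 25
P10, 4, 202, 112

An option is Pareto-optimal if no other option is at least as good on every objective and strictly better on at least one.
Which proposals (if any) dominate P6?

P10: build time 4≤8, capital cost 202≤325, daily riders 112≥77 — dominates P6.
Others (P1, P2, P3, P4, P5, P7, P8, P9) are each worse than P6 on at least one objective.

P10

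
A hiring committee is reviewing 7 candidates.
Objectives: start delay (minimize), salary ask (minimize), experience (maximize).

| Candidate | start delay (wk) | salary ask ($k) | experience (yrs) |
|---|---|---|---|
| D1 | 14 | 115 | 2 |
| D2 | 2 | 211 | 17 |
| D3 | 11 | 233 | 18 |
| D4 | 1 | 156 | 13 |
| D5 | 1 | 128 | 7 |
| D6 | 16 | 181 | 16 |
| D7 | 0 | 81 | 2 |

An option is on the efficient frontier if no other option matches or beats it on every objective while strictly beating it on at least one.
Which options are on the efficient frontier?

D2, D3, D4, D5, D6, D7

D1: dominated by D7 (start delay 0≤14, salary ask 81≤115, experience 2≥2).
D2: not dominated.
D3: not dominated (best experience).
D4: not dominated.
D5: not dominated.
D6: not dominated.
D7: not dominated (best start delay).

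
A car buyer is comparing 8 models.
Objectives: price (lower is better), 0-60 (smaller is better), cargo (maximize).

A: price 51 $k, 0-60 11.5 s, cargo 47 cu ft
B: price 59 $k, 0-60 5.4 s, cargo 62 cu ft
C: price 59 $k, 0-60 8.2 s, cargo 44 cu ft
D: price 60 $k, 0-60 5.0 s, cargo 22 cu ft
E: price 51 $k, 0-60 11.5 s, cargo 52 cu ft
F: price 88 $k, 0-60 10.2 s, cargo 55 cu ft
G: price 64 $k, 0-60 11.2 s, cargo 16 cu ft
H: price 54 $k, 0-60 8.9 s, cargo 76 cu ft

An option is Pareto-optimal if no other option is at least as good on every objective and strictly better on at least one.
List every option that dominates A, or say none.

E

E: price 51≤51, 0-60 11.5≤11.5, cargo 52≥47 — dominates A.
Others (B, C, D, F, G, H) are each worse than A on at least one objective.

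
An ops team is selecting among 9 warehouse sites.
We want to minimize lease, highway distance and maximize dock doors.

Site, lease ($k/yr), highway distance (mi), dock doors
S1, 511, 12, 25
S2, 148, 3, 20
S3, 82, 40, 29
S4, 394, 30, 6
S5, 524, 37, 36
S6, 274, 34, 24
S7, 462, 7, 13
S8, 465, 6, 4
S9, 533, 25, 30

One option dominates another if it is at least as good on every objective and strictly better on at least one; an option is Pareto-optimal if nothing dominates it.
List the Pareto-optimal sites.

S1: not dominated.
S2: not dominated (best highway distance).
S3: not dominated (best lease).
S4: dominated by S2 (lease 148≤394, highway distance 3≤30, dock doors 20≥6).
S5: not dominated (best dock doors).
S6: not dominated.
S7: dominated by S2 (lease 148≤462, highway distance 3≤7, dock doors 20≥13).
S8: dominated by S2 (lease 148≤465, highway distance 3≤6, dock doors 20≥4).
S9: not dominated.

S1, S2, S3, S5, S6, S9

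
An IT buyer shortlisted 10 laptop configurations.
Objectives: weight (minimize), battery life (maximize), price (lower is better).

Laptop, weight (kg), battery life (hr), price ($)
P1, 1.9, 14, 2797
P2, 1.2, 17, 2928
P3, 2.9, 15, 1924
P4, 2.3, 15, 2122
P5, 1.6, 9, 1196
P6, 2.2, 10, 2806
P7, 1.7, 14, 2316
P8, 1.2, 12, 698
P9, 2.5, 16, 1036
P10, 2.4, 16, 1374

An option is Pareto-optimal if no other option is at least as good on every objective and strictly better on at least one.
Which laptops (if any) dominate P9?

none

P1: worse on battery life (14 vs 16).
P2: worse on price (2928 vs 1036).
P3: worse on weight (2.9 vs 2.5).
P4: worse on battery life (15 vs 16).
P5: worse on battery life (9 vs 16).
P6: worse on battery life (10 vs 16).
P7: worse on battery life (14 vs 16).
P8: worse on battery life (12 vs 16).
P10: worse on price (1374 vs 1036).
No option dominates P9.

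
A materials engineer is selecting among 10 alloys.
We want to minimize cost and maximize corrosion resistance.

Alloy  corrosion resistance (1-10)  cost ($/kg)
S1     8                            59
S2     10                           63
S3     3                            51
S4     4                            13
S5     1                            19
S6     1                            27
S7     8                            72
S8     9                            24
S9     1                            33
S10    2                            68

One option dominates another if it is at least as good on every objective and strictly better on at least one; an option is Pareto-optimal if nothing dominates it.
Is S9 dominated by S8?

S8 vs S9: corrosion resistance 9≥1, cost 24≤33 — S8 is at least as good on every objective with at least one strict improvement.

Yes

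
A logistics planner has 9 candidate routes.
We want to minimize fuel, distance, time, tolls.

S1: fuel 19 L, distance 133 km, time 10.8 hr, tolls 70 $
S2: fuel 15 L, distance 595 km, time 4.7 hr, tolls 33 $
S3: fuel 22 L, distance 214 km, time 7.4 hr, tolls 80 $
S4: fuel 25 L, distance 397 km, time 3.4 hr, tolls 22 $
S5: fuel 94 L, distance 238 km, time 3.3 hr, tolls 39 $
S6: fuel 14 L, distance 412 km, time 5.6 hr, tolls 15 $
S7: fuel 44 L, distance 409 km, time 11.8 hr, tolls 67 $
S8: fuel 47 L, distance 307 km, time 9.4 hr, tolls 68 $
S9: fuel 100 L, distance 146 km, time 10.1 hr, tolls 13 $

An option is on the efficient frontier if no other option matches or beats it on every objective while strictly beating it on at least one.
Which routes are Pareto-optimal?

S1, S2, S3, S4, S5, S6, S8, S9

S1: not dominated (best distance).
S2: not dominated.
S3: not dominated.
S4: not dominated.
S5: not dominated (best time).
S6: not dominated (best fuel).
S7: dominated by S4 (fuel 25≤44, distance 397≤409, time 3.4≤11.8, tolls 22≤67).
S8: not dominated.
S9: not dominated (best tolls).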